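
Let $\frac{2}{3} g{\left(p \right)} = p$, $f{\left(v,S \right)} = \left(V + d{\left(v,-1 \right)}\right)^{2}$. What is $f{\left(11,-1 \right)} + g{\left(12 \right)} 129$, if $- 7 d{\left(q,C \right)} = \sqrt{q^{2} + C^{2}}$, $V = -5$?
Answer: $\frac{115125}{49} + \frac{10 \sqrt{122}}{7} \approx 2365.3$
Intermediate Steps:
$d{\left(q,C \right)} = - \frac{\sqrt{C^{2} + q^{2}}}{7}$ ($d{\left(q,C \right)} = - \frac{\sqrt{q^{2} + C^{2}}}{7} = - \frac{\sqrt{C^{2} + q^{2}}}{7}$)
$f{\left(v,S \right)} = \left(-5 - \frac{\sqrt{1 + v^{2}}}{7}\right)^{2}$ ($f{\left(v,S \right)} = \left(-5 - \frac{\sqrt{\left(-1\right)^{2} + v^{2}}}{7}\right)^{2} = \left(-5 - \frac{\sqrt{1 + v^{2}}}{7}\right)^{2}$)
$g{\left(p \right)} = \frac{3 p}{2}$
$f{\left(11,-1 \right)} + g{\left(12 \right)} 129 = \frac{\left(35 + \sqrt{1 + 11^{2}}\right)^{2}}{49} + \frac{3}{2} \cdot 12 \cdot 129 = \frac{\left(35 + \sqrt{1 + 121}\right)^{2}}{49} + 18 \cdot 129 = \frac{\left(35 + \sqrt{122}\right)^{2}}{49} + 2322 = 2322 + \frac{\left(35 + \sqrt{122}\right)^{2}}{49}$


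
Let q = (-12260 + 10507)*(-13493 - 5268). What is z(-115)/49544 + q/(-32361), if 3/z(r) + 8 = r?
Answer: -66805593017393/65735028744 ≈ -1016.3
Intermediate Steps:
z(r) = 3/(-8 + r)
q = 32888033 (q = -1753*(-18761) = 32888033)
z(-115)/49544 + q/(-32361) = (3/(-8 - 115))/49544 + 32888033/(-32361) = (3/(-123))*(1/49544) + 32888033*(-1/32361) = (3*(-1/123))*(1/49544) - 32888033/32361 = -1/41*1/49544 - 32888033/32361 = -1/2031304 - 32888033/32361 = -66805593017393/65735028744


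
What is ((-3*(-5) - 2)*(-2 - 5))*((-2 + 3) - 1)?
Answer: 0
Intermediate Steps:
((-3*(-5) - 2)*(-2 - 5))*((-2 + 3) - 1) = ((15 - 2)*(-7))*(1 - 1) = (13*(-7))*0 = -91*0 = 0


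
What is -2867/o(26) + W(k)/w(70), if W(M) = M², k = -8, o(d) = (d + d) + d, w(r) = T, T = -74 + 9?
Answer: -14719/390 ≈ -37.741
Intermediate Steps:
T = -65
w(r) = -65
o(d) = 3*d (o(d) = 2*d + d = 3*d)
-2867/o(26) + W(k)/w(70) = -2867/(3*26) + (-8)²/(-65) = -2867/78 + 64*(-1/65) = -2867*1/78 - 64/65 = -2867/78 - 64/65 = -14719/390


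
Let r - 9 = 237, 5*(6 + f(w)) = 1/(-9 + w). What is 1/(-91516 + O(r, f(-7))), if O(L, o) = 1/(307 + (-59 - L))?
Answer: -2/183031 ≈ -1.0927e-5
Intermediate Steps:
f(w) = -6 + 1/(5*(-9 + w))
r = 246 (r = 9 + 237 = 246)
O(L, o) = 1/(248 - L)
1/(-91516 + O(r, f(-7))) = 1/(-91516 - 1/(-248 + 246)) = 1/(-91516 - 1/(-2)) = 1/(-91516 - 1*(-½)) = 1/(-91516 + ½) = 1/(-183031/2) = -2/183031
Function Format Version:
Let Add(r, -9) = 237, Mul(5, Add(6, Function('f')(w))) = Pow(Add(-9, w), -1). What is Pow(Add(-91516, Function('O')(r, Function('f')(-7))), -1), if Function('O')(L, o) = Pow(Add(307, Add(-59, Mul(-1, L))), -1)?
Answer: Rational(-2, 183031) ≈ -1.0927e-5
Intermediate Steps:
Function('f')(w) = Add(-6, Mul(Rational(1, 5), Pow(Add(-9, w), -1)))
r = 246 (r = Add(9, 237) = 246)
Function('O')(L, o) = Pow(Add(248, Mul(-1, L)), -1)
Pow(Add(-91516, Function('O')(r, Function('f')(-7))), -1) = Pow(Add(-91516, Mul(-1, Pow(Add(-248, 246), -1))), -1) = Pow(Add(-91516, Mul(-1, Pow(-2, -1))), -1) = Pow(Add(-91516, Mul(-1, Rational(-1, 2))), -1) = Pow(Add(-91516, Rational(1, 2)), -1) = Pow(Rational(-183031, 2), -1) = Rational(-2, 183031)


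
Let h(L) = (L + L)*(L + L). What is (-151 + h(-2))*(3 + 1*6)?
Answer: -1215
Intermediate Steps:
h(L) = 4*L² (h(L) = (2*L)*(2*L) = 4*L²)
(-151 + h(-2))*(3 + 1*6) = (-151 + 4*(-2)²)*(3 + 1*6) = (-151 + 4*4)*(3 + 6) = (-151 + 16)*9 = -135*9 = -1215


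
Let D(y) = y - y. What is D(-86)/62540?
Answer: 0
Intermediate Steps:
D(y) = 0
D(-86)/62540 = 0/62540 = 0*(1/62540) = 0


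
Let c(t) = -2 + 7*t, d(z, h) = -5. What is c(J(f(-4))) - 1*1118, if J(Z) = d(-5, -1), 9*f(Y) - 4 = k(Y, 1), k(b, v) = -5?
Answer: -1155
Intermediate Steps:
f(Y) = -⅑ (f(Y) = 4/9 + (⅑)*(-5) = 4/9 - 5/9 = -⅑)
J(Z) = -5
c(J(f(-4))) - 1*1118 = (-2 + 7*(-5)) - 1*1118 = (-2 - 35) - 1118 = -37 - 1118 = -1155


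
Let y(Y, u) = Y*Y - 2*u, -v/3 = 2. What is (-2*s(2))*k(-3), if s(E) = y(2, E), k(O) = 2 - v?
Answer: 0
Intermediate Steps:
v = -6 (v = -3*2 = -6)
k(O) = 8 (k(O) = 2 - 1*(-6) = 2 + 6 = 8)
y(Y, u) = Y**2 - 2*u
s(E) = 4 - 2*E (s(E) = 2**2 - 2*E = 4 - 2*E)
(-2*s(2))*k(-3) = -2*(4 - 2*2)*8 = -2*(4 - 4)*8 = -2*0*8 = 0*8 = 0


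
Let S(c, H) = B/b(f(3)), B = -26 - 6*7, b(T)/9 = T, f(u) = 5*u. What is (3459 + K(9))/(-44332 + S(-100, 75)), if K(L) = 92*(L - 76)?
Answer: 365175/5984888 ≈ 0.061016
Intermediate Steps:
b(T) = 9*T
B = -68 (B = -26 - 1*42 = -26 - 42 = -68)
S(c, H) = -68/135 (S(c, H) = -68/(9*(5*3)) = -68/(9*15) = -68/135)
K(L) = -6992 + 92*L (K(L) = 92*(-76 + L) = -6992 + 92*L)
(3459 + K(9))/(-44332 + S(-100, 75)) = (3459 + (-6992 + 92*9))/(-44332 - 68/135) = (3459 + (-6992 + 828))/(-5984888/135) = (3459 - 6164)*(-135/5984888) = -2705*(-135/5984888) = 365175/5984888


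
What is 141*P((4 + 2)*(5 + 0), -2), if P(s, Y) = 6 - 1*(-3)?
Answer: 1269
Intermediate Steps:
P(s, Y) = 9 (P(s, Y) = 6 + 3 = 9)
141*P((4 + 2)*(5 + 0), -2) = 141*9 = 1269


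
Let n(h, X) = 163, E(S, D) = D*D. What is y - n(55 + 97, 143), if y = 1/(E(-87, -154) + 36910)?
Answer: -9882037/60626 ≈ -163.00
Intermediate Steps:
E(S, D) = D²
y = 1/60626 (y = 1/((-154)² + 36910) = 1/(23716 + 36910) = 1/60626 ≈ 1.6495e-5)
y - n(55 + 97, 143) = 1/60626 - 1*163 = 1/60626 - 163 = -9882037/60626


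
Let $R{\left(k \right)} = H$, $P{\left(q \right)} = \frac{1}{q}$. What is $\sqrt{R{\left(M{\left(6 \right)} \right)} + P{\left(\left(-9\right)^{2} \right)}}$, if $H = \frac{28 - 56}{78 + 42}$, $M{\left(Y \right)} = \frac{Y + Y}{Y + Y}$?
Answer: $\frac{i \sqrt{1790}}{90} \approx 0.47009 i$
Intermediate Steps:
$M{\left(Y \right)} = 1$ ($M{\left(Y \right)} = \frac{2 Y}{2 Y} = 2 Y \frac{1}{2 Y} = 1$)
$H = - \frac{7}{30}$ ($H = - \frac{28}{120} = \left(-28\right) \frac{1}{120} = - \frac{7}{30} \approx -0.23333$)
$R{\left(k \right)} = - \frac{7}{30}$
$\sqrt{R{\left(M{\left(6 \right)} \right)} + P{\left(\left(-9\right)^{2} \right)}} = \sqrt{- \frac{7}{30} + \frac{1}{\left(-9\right)^{2}}} = \sqrt{- \frac{7}{30} + \frac{1}{81}} = \sqrt{- \frac{179}{810}} = \frac{i \sqrt{1790}}{90}$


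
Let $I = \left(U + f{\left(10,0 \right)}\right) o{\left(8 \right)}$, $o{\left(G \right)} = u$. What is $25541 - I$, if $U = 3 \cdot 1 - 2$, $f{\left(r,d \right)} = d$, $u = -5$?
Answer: $25546$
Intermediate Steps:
$o{\left(G \right)} = -5$
$U = 1$ ($U = 3 - 2 = 1$)
$I = -5$ ($I = \left(1 + 0\right) \left(-5\right) = 1 \left(-5\right) = -5$)
$25541 - I = 25541 - -5 = 25541 + 5 = 25546$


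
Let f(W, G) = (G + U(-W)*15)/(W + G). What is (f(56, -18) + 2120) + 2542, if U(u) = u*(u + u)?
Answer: 135609/19 ≈ 7137.3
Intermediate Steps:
U(u) = 2*u² (U(u) = u*(2*u) = 2*u²)
f(W, G) = (G + 30*W²)/(G + W) (f(W, G) = (G + (2*(-W)²)*15)/(W + G) = (G + (2*W²)*15)/(G + W) = (G + 30*W²)/(G + W))
(f(56, -18) + 2120) + 2542 = ((-18 + 30*56²)/(-18 + 56) + 2120) + 2542 = ((-18 + 30*3136)/38 + 2120) + 2542 = ((-18 + 94080)/38 + 2120) + 2542 = ((1/38)*94062 + 2120) + 2542 = (47031/19 + 2120) + 2542 = 87311/19 + 2542 = 135609/19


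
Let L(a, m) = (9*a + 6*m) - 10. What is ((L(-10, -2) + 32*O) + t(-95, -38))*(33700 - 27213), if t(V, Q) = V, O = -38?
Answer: -9231001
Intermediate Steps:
L(a, m) = -10 + 6*m + 9*a (L(a, m) = (6*m + 9*a) - 10 = -10 + 6*m + 9*a)
((L(-10, -2) + 32*O) + t(-95, -38))*(33700 - 27213) = (((-10 + 6*(-2) + 9*(-10)) + 32*(-38)) - 95)*(33700 - 27213) = (((-10 - 12 - 90) - 1216) - 95)*6487 = ((-112 - 1216) - 95)*6487 = (-1328 - 95)*6487 = -1423*6487 = -9231001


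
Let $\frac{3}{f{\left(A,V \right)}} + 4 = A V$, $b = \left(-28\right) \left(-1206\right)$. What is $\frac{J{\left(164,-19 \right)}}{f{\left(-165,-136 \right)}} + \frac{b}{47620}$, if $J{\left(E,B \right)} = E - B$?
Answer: $\frac{16293143822}{11905} \approx 1.3686 \cdot 10^{6}$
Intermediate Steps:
$b = 33768$
$f{\left(A,V \right)} = \frac{3}{-4 + A V}$
$\frac{J{\left(164,-19 \right)}}{f{\left(-165,-136 \right)}} + \frac{b}{47620} = \frac{164 - -19}{3 \frac{1}{-4 - -22440}} + \frac{33768}{47620} = \frac{164 + 19}{3 \frac{1}{-4 + 22440}} + 33768 \cdot \frac{1}{47620} = \frac{183}{3 \cdot \frac{1}{22436}} + \frac{8442}{11905} = \frac{183}{\frac{3}{22436}} + \frac{8442}{11905} = 183 \cdot \frac{22436}{3} + \frac{8442}{11905} = 1368596 + \frac{8442}{11905} = \frac{16293143822}{11905}$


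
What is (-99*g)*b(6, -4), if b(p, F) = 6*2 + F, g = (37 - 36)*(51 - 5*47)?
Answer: 145728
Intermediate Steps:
g = -184 (g = 1*(51 - 235) = 1*(-184) = -184)
b(p, F) = 12 + F
(-99*g)*b(6, -4) = (-99*(-184))*(12 - 4) = 18216*8 = 145728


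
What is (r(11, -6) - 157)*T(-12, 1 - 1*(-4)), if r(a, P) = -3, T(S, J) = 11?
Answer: -1760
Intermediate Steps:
(r(11, -6) - 157)*T(-12, 1 - 1*(-4)) = (-3 - 157)*11 = -160*11 = -1760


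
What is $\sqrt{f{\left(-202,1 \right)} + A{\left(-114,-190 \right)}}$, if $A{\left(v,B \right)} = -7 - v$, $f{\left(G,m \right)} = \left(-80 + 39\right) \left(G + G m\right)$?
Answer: $\sqrt{16671} \approx 129.12$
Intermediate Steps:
$f{\left(G,m \right)} = - 41 G - 41 G m$ ($f{\left(G,m \right)} = - 41 \left(G + G m\right) = - 41 G - 41 G m$)
$\sqrt{f{\left(-202,1 \right)} + A{\left(-114,-190 \right)}} = \sqrt{\left(-41\right) \left(-202\right) \left(1 + 1\right) - -107} = \sqrt{\left(-41\right) \left(-202\right) 2 + \left(-7 + 114\right)} = \sqrt{16564 + 107} = \sqrt{16671}$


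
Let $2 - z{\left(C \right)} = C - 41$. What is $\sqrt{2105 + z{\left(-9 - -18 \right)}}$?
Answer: $\sqrt{2139} \approx 46.249$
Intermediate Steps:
$z{\left(C \right)} = 43 - C$ ($z{\left(C \right)} = 2 - \left(C - 41\right) = 2 - \left(-41 + C\right) = 43 - C$)
$\sqrt{2105 + z{\left(-9 - -18 \right)}} = \sqrt{2105 + \left(43 - \left(-9 - -18\right)\right)} = \sqrt{2105 + \left(43 - \left(-9 + 18\right)\right)} = \sqrt{2105 + \left(43 - 9\right)} = \sqrt{2105 + 34} = \sqrt{2139}$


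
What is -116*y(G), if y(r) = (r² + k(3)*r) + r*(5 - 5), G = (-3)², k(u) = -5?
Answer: -4176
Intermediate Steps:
G = 9
y(r) = r² - 5*r (y(r) = (r² - 5*r) + r*(5 - 5) = (r² - 5*r) + r*0 = (r² - 5*r) + 0 = r² - 5*r)
-116*y(G) = -1044*(-5 + 9) = -1044*4 = -116*36 = -4176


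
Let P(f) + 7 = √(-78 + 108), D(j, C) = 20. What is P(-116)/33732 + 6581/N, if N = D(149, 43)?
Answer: 27748769/84330 + √30/33732 ≈ 329.05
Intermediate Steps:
P(f) = -7 + √30 (P(f) = -7 + √(-78 + 108) = -7 + √30)
N = 20
P(-116)/33732 + 6581/N = (-7 + √30)/33732 + 6581/20 = (-7 + √30)*(1/33732) + 6581*(1/20) = (-7/33732 + √30/33732) + 6581/20 = 27748769/84330 + √30/33732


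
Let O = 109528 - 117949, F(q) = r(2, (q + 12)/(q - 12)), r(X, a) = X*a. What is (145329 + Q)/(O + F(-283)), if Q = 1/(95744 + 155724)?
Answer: -10780949927035/624559252604 ≈ -17.262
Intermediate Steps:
F(q) = 2*(12 + q)/(-12 + q) (F(q) = 2*((q + 12)/(q - 12)) = 2*((12 + q)/(-12 + q)) = 2*(12 + q)/(-12 + q))
Q = 1/251468 ≈ 3.9766e-6
O = -8421
(145329 + Q)/(O + F(-283)) = (145329 + 1/251468)/(-8421 + 2*(12 - 283)/(-12 - 283)) = 36545592973/(251468*(-8421 + 2*(-271)/(-295))) = 36545592973/(251468*(-8421 + 2*(-1/295)*(-271))) = 36545592973/(251468*(-8421 + 542/295)) = 36545592973/(251468*(-2483653/295)) = (36545592973/251468)*(-295/2483653) = -10780949927035/624559252604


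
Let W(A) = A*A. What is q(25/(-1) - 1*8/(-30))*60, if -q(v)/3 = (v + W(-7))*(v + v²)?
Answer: -192302656/75 ≈ -2.5640e+6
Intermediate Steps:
W(A) = A²
q(v) = -3*(49 + v)*(v + v²) (q(v) = -3*(v + (-7)²)*(v + v²) = -3*(v + 49)*(v + v²) = -3*(49 + v)*(v + v²))
q(25/(-1) - 1*8/(-30))*60 = -3*(25/(-1) - 1*8/(-30))*(49 + (25/(-1) - 1*8/(-30))² + 50*(25/(-1) - 1*8/(-30)))*60 = -3*(25*(-1) - 8*(-1/30))*(49 + (25*(-1) - 8*(-1/30))² + 50*(25*(-1) - 8*(-1/30)))*60 = -3*(-25 + 4/15)*(49 + (-25 + 4/15)² + 50*(-25 + 4/15))*60 = -3*(-371/15)*(49 + (-371/15)² + 50*(-371/15))*60 = -3*(-371/15)*(49 + 137641/225 - 3710/3)*60 = -3*(-371/15)*(-129584/225)*60 = -48075664/1125*60 = -192302656/75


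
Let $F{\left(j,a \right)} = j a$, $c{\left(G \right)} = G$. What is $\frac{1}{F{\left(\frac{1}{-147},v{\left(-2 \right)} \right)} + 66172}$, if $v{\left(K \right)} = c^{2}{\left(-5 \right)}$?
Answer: $\frac{147}{9727259} \approx 1.5112 \cdot 10^{-5}$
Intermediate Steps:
$v{\left(K \right)} = 25$ ($v{\left(K \right)} = \left(-5\right)^{2} = 25$)
$F{\left(j,a \right)} = a j$
$\frac{1}{F{\left(\frac{1}{-147},v{\left(-2 \right)} \right)} + 66172} = \frac{1}{\frac{25}{-147} + 66172} = \frac{1}{25 \left(- \frac{1}{147}\right) + 66172} = \frac{1}{- \frac{25}{147} + 66172} = \frac{1}{\frac{9727259}{147}} = \frac{147}{9727259}$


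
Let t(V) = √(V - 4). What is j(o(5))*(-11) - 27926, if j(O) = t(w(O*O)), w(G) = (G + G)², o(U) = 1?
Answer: -27926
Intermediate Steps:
w(G) = 4*G² (w(G) = (2*G)² = 4*G²)
t(V) = √(-4 + V)
j(O) = √(-4 + 4*O⁴) (j(O) = √(-4 + 4*(O*O)²) = √(-4 + 4*(O²)²) = √(-4 + 4*O⁴))
j(o(5))*(-11) - 27926 = (2*√(-1 + 1⁴))*(-11) - 27926 = (2*√(-1 + 1))*(-11) - 27926 = (2*√0)*(-11) - 27926 = (2*0)*(-11) - 27926 = 0*(-11) - 27926 = 0 - 27926 = -27926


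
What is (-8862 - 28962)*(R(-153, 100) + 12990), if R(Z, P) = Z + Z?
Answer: -479759616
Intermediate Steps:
R(Z, P) = 2*Z
(-8862 - 28962)*(R(-153, 100) + 12990) = (-8862 - 28962)*(2*(-153) + 12990) = -37824*(-306 + 12990) = -37824*12684 = -479759616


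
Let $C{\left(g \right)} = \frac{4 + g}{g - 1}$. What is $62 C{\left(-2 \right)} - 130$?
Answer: $- \frac{514}{3} \approx -171.33$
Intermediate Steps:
$C{\left(g \right)} = \frac{4 + g}{-1 + g}$
$62 C{\left(-2 \right)} - 130 = 62 \frac{4 - 2}{-1 - 2} - 130 = 62 \frac{1}{-3} \cdot 2 - 130 = 62 \left(\left(- \frac{1}{3}\right) 2\right) - 130 = 62 \left(- \frac{2}{3}\right) - 130 = - \frac{124}{3} - 130 = - \frac{514}{3}$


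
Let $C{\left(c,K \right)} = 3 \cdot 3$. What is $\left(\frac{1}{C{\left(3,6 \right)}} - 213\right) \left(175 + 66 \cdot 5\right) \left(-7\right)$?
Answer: $\frac{6773060}{9} \approx 7.5256 \cdot 10^{5}$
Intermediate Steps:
$C{\left(c,K \right)} = 9$
$\left(\frac{1}{C{\left(3,6 \right)}} - 213\right) \left(175 + 66 \cdot 5\right) \left(-7\right) = \left(\frac{1}{9} - 213\right) \left(175 + 66 \cdot 5\right) \left(-7\right) = \left(\frac{1}{9} - 213\right) \left(175 + 330\right) \left(-7\right) = \left(- \frac{1916}{9}\right) 505 \left(-7\right) = \left(- \frac{967580}{9}\right) \left(-7\right) = \frac{6773060}{9}$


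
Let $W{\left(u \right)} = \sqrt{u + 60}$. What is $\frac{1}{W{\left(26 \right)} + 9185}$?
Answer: $\frac{9185}{84364139} - \frac{\sqrt{86}}{84364139} \approx 0.00010876$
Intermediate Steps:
$W{\left(u \right)} = \sqrt{60 + u}$
$\frac{1}{W{\left(26 \right)} + 9185} = \frac{1}{\sqrt{60 + 26} + 9185} = \frac{1}{\sqrt{86} + 9185} = \frac{1}{9185 + \sqrt{86}}$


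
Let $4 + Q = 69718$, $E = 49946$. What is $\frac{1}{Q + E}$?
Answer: $\frac{1}{119660} \approx 8.357 \cdot 10^{-6}$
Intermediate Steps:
$Q = 69714$ ($Q = -4 + 69718 = 69714$)
$\frac{1}{Q + E} = \frac{1}{69714 + 49946} = \frac{1}{119660}$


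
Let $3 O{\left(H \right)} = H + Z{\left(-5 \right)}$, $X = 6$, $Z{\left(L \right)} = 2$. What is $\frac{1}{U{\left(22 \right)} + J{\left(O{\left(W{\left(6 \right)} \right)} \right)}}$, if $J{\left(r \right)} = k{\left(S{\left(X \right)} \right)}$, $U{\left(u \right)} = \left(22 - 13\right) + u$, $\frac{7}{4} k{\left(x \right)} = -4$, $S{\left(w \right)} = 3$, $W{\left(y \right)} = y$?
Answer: $\frac{7}{201} \approx 0.034826$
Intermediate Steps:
$k{\left(x \right)} = - \frac{16}{7}$ ($k{\left(x \right)} = \frac{4}{7} \left(-4\right) = - \frac{16}{7}$)
$O{\left(H \right)} = \frac{2}{3} + \frac{H}{3}$ ($O{\left(H \right)} = \frac{H + 2}{3} = \frac{2 + H}{3} = \frac{2}{3} + \frac{H}{3}$)
$U{\left(u \right)} = 9 + u$
$J{\left(r \right)} = - \frac{16}{7}$
$\frac{1}{U{\left(22 \right)} + J{\left(O{\left(W{\left(6 \right)} \right)} \right)}} = \frac{1}{\left(9 + 22\right) - \frac{16}{7}} = \frac{1}{31 - \frac{16}{7}} = \frac{1}{\frac{201}{7}} = \frac{7}{201}$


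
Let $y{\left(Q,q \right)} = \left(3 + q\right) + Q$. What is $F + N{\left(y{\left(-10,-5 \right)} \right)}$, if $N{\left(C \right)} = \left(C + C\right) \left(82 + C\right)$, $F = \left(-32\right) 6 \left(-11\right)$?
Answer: $432$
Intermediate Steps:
$y{\left(Q,q \right)} = 3 + Q + q$
$F = 2112$ ($F = \left(-192\right) \left(-11\right) = 2112$)
$N{\left(C \right)} = 2 C \left(82 + C\right)$
$F + N{\left(y{\left(-10,-5 \right)} \right)} = 2112 + 2 \left(3 - 10 - 5\right) \left(82 - 12\right) = 2112 + 2 \left(-12\right) \left(82 - 12\right) = 2112 + 2 \left(-12\right) 70 = 2112 - 1680 = 432$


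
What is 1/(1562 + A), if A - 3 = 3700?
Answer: 1/5265 ≈ 0.00018993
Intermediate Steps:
A = 3703 (A = 3 + 3700 = 3703)
1/(1562 + A) = 1/(1562 + 3703) = 1/5265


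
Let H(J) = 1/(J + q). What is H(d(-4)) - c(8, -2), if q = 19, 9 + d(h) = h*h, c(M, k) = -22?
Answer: 573/26 ≈ 22.038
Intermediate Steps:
d(h) = -9 + h² (d(h) = -9 + h*h = -9 + h²)
H(J) = 1/(19 + J) (H(J) = 1/(J + 19) = 1/(19 + J))
H(d(-4)) - c(8, -2) = 1/(19 + (-9 + (-4)²)) - 1*(-22) = 1/(19 + (-9 + 16)) + 22 = 1/(19 + 7) + 22 = 1/26 + 22 = 573/26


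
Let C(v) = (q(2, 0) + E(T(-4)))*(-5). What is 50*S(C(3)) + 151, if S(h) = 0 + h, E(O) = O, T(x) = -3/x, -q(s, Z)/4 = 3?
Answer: 5927/2 ≈ 2963.5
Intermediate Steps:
q(s, Z) = -12 (q(s, Z) = -4*3 = -12)
C(v) = 225/4 (C(v) = (-12 - 3/(-4))*(-5) = (-12 - 3*(-¼))*(-5) = (-12 + ¾)*(-5) = -45/4*(-5) = 225/4)
S(h) = h
50*S(C(3)) + 151 = 50*(225/4) + 151 = 5625/2 + 151 = 5927/2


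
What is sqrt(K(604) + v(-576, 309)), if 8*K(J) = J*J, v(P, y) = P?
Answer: sqrt(45026) ≈ 212.19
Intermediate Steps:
K(J) = J**2/8 (K(J) = (J*J)/8 = J**2/8)
sqrt(K(604) + v(-576, 309)) = sqrt((1/8)*604**2 - 576) = sqrt((1/8)*364816 - 576) = sqrt(45602 - 576) = sqrt(45026)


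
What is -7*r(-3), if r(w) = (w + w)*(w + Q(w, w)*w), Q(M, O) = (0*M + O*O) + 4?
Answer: -1764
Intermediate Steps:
Q(M, O) = 4 + O² (Q(M, O) = (0 + O²) + 4 = O² + 4 = 4 + O²)
r(w) = 2*w*(w + w*(4 + w²)) (r(w) = (w + w)*(w + (4 + w²)*w) = (2*w)*(w + w*(4 + w²)) = 2*w*(w + w*(4 + w²)))
-7*r(-3) = -14*(-3)²*(5 + (-3)²) = -14*9*(5 + 9) = -14*9*14 = -7*252 = -1764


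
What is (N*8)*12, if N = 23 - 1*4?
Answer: 1824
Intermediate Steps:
N = 19 (N = 23 - 4 = 19)
(N*8)*12 = (19*8)*12 = 152*12 = 1824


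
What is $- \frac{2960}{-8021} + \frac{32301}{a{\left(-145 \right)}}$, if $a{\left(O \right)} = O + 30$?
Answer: $- \frac{258745921}{922415} \approx -280.51$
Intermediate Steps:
$a{\left(O \right)} = 30 + O$
$- \frac{2960}{-8021} + \frac{32301}{a{\left(-145 \right)}} = - \frac{2960}{-8021} + \frac{32301}{30 - 145} = \left(-2960\right) \left(- \frac{1}{8021}\right) + \frac{32301}{-115} = \frac{2960}{8021} + 32301 \left(- \frac{1}{115}\right) = \frac{2960}{8021} - \frac{32301}{115} = - \frac{258745921}{922415}$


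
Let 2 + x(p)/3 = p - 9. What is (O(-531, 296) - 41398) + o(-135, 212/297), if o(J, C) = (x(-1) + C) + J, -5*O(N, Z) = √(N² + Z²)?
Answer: -12345781/297 - √369577/5 ≈ -41690.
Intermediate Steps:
x(p) = -33 + 3*p (x(p) = -6 + 3*(p - 9) = -6 + 3*(-9 + p) = -6 + (-27 + 3*p) = -33 + 3*p)
O(N, Z) = -√(N² + Z²)/5
o(J, C) = -36 + C + J (o(J, C) = ((-33 + 3*(-1)) + C) + J = ((-33 - 3) + C) + J = (-36 + C) + J = -36 + C + J)
(O(-531, 296) - 41398) + o(-135, 212/297) = (-√((-531)² + 296²)/5 - 41398) + (-36 + 212/297 - 135) = (-√(281961 + 87616)/5 - 41398) + (-36 + 212*(1/297) - 135) = (-√369577/5 - 41398) + (-36 + 212/297 - 135) = (-41398 - √369577/5) - 50575/297 = -12345781/297 - √369577/5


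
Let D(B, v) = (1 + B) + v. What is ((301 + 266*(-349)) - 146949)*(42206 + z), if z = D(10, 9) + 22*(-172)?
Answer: -9206167044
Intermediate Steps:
D(B, v) = 1 + B + v
z = -3764 (z = (1 + 10 + 9) + 22*(-172) = 20 - 3784 = -3764)
((301 + 266*(-349)) - 146949)*(42206 + z) = ((301 + 266*(-349)) - 146949)*(42206 - 3764) = ((301 - 92834) - 146949)*38442 = (-92533 - 146949)*38442 = -239482*38442 = -9206167044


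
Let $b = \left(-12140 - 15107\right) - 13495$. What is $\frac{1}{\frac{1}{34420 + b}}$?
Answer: $-6322$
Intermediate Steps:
$b = -40742$ ($b = -27247 - 13495 = -40742$)
$\frac{1}{\frac{1}{34420 + b}} = \frac{1}{\frac{1}{34420 - 40742}} = \frac{1}{\frac{1}{-6322}} = \frac{1}{- \frac{1}{6322}} = -6322$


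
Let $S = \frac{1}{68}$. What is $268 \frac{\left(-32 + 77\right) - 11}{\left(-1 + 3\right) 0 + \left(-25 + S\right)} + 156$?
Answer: $- \frac{354572}{1699} \approx -208.69$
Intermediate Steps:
$S = \frac{1}{68} \approx 0.014706$
$268 \frac{\left(-32 + 77\right) - 11}{\left(-1 + 3\right) 0 + \left(-25 + S\right)} + 156 = 268 \frac{\left(-32 + 77\right) - 11}{\left(-1 + 3\right) 0 + \left(-25 + \frac{1}{68}\right)} + 156 = 268 \frac{45 - 11}{2 \cdot 0 - \frac{1699}{68}} + 156 = 268 \frac{34}{0 - \frac{1699}{68}} + 156 = 268 \frac{34}{- \frac{1699}{68}} + 156 = 268 \cdot 34 \left(- \frac{68}{1699}\right) + 156 = 268 \left(- \frac{2312}{1699}\right) + 156 = - \frac{619616}{1699} + 156 = - \frac{354572}{1699}$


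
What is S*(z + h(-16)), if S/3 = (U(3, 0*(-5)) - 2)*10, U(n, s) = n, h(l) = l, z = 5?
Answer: -330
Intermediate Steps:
S = 30 (S = 3*((3 - 2)*10) = 3*(1*10) = 3*10 = 30)
S*(z + h(-16)) = 30*(5 - 16) = 30*(-11) = -330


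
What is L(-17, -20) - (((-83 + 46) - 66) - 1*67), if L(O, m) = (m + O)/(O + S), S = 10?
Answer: 1227/7 ≈ 175.29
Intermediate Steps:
L(O, m) = (O + m)/(10 + O) (L(O, m) = (m + O)/(O + 10) = (O + m)/(10 + O))
L(-17, -20) - (((-83 + 46) - 66) - 1*67) = (-17 - 20)/(10 - 17) - (((-83 + 46) - 66) - 1*67) = -37/(-7) - ((-37 - 66) - 67) = -⅐*(-37) - (-103 - 67) = 37/7 - 1*(-170) = 37/7 + 170 = 1227/7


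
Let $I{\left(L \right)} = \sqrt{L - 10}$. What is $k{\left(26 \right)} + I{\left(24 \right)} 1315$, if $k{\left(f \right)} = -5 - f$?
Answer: $-31 + 1315 \sqrt{14} \approx 4889.3$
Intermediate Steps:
$I{\left(L \right)} = \sqrt{-10 + L}$
$k{\left(26 \right)} + I{\left(24 \right)} 1315 = \left(-5 - 26\right) + \sqrt{-10 + 24} \cdot 1315 = \left(-5 - 26\right) + \sqrt{14} \cdot 1315 = -31 + 1315 \sqrt{14}$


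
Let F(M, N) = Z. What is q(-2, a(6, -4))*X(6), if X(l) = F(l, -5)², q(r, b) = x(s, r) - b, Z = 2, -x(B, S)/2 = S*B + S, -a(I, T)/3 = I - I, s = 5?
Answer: 96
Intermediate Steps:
a(I, T) = 0 (a(I, T) = -3*(I - I) = -3*0 = 0)
x(B, S) = -2*S - 2*B*S (x(B, S) = -2*(S*B + S) = -2*(B*S + S) = -2*(S + B*S) = -2*S - 2*B*S)
q(r, b) = -b - 12*r (q(r, b) = -2*r*(1 + 5) - b = -2*r*6 - b = -12*r - b = -b - 12*r)
F(M, N) = 2
X(l) = 4 (X(l) = 2² = 4)
q(-2, a(6, -4))*X(6) = (-1*0 - 12*(-2))*4 = (0 + 24)*4 = 24*4 = 96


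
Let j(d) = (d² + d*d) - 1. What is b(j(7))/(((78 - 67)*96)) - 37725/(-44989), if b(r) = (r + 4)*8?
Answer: 9523589/5938548 ≈ 1.6037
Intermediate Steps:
j(d) = -1 + 2*d² (j(d) = (d² + d²) - 1 = 2*d² - 1 = -1 + 2*d²)
b(r) = 32 + 8*r (b(r) = (4 + r)*8 = 32 + 8*r)
b(j(7))/(((78 - 67)*96)) - 37725/(-44989) = (32 + 8*(-1 + 2*7²))/(((78 - 67)*96)) - 37725/(-44989) = (32 + 8*(-1 + 2*49))/((11*96)) - 37725*(-1/44989) = (32 + 8*(-1 + 98))/1056 + 37725/44989 = (32 + 8*97)*(1/1056) + 37725/44989 = (32 + 776)*(1/1056) + 37725/44989 = 808*(1/1056) + 37725/44989 = 101/132 + 37725/44989 = 9523589/5938548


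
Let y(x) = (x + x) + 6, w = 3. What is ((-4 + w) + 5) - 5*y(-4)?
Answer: 14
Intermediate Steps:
y(x) = 6 + 2*x (y(x) = 2*x + 6 = 6 + 2*x)
((-4 + w) + 5) - 5*y(-4) = ((-4 + 3) + 5) - 5*(6 + 2*(-4)) = (-1 + 5) - 5*(6 - 8) = 4 - 5*(-2) = 4 + 10 = 14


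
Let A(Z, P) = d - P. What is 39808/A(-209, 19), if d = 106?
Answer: 39808/87 ≈ 457.56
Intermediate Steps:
A(Z, P) = 106 - P
39808/A(-209, 19) = 39808/(106 - 1*19) = 39808/(106 - 19) = 39808/87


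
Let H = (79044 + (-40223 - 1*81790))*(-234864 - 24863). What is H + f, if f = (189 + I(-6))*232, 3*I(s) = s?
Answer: 11160252847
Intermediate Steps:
I(s) = s/3
f = 43384 (f = (189 + (⅓)*(-6))*232 = (189 - 2)*232 = 187*232 = 43384)
H = 11160209463 (H = (79044 + (-40223 - 81790))*(-259727) = (79044 - 122013)*(-259727) = -42969*(-259727) = 11160209463)
H + f = 11160209463 + 43384 = 11160252847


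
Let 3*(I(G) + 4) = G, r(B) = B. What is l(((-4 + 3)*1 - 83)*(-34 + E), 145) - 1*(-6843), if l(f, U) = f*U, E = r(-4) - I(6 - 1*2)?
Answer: 437203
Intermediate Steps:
I(G) = -4 + G/3
E = -4/3 (E = -4 - (-4 + (6 - 1*2)/3) = -4 - (-4 + (6 - 2)/3) = -4 - (-4 + (⅓)*4) = -4 - (-4 + 4/3) = -4 - 1*(-8/3) = -4 + 8/3 = -4/3 ≈ -1.3333)
l(f, U) = U*f
l(((-4 + 3)*1 - 83)*(-34 + E), 145) - 1*(-6843) = 145*(((-4 + 3)*1 - 83)*(-34 - 4/3)) - 1*(-6843) = 145*((-1*1 - 83)*(-106/3)) + 6843 = 145*((-1 - 83)*(-106/3)) + 6843 = 145*(-84*(-106/3)) + 6843 = 145*2968 + 6843 = 430360 + 6843 = 437203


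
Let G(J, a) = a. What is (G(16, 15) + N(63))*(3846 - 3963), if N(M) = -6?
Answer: -1053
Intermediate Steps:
(G(16, 15) + N(63))*(3846 - 3963) = (15 - 6)*(3846 - 3963) = 9*(-117) = -1053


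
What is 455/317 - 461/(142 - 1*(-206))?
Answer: 12203/110316 ≈ 0.11062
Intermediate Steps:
455/317 - 461/(142 - 1*(-206)) = 455*(1/317) - 461/(142 + 206) = 455/317 - 461/348 = 12203/110316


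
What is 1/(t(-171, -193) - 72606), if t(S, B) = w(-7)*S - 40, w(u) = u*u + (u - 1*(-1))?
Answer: -1/79999 ≈ -1.2500e-5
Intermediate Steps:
w(u) = 1 + u + u**2 (w(u) = u**2 + (u + 1) = u**2 + (1 + u) = 1 + u + u**2)
t(S, B) = -40 + 43*S (t(S, B) = (1 - 7 + (-7)**2)*S - 40 = (1 - 7 + 49)*S - 40 = 43*S - 40 = -40 + 43*S)
1/(t(-171, -193) - 72606) = 1/((-40 + 43*(-171)) - 72606) = 1/((-40 - 7353) - 72606) = 1/(-7393 - 72606) = 1/(-79999) = -1/79999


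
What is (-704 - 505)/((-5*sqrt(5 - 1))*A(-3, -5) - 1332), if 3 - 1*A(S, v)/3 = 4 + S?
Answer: 403/464 ≈ 0.86853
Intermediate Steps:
A(S, v) = -3 - 3*S (A(S, v) = 9 - 3*(4 + S) = 9 + (-12 - 3*S) = -3 - 3*S)
(-704 - 505)/((-5*sqrt(5 - 1))*A(-3, -5) - 1332) = (-704 - 505)/((-5*sqrt(5 - 1))*(-3 - 3*(-3)) - 1332) = -1209/((-5*sqrt(4))*(-3 + 9) - 1332) = -1209/(-5*2*6 - 1332) = -1209/(-10*6 - 1332) = -1209/(-60 - 1332) = -1209/(-1392) = -1209*(-1/1392) = 403/464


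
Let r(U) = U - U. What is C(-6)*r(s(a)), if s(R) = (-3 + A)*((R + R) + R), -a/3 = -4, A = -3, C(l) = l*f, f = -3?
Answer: 0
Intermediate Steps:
C(l) = -3*l (C(l) = l*(-3) = -3*l)
a = 12 (a = -3*(-4) = 12)
s(R) = -18*R (s(R) = (-3 - 3)*((R + R) + R) = -6*(2*R + R) = -18*R)
r(U) = 0
C(-6)*r(s(a)) = -3*(-6)*0 = 18*0 = 0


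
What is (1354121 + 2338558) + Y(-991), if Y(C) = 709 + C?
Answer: 3692397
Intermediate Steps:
(1354121 + 2338558) + Y(-991) = (1354121 + 2338558) + (709 - 991) = 3692679 - 282 = 3692397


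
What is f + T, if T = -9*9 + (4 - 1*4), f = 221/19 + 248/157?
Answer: -202214/2983 ≈ -67.789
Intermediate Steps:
f = 39409/2983 (f = 221*(1/19) + 248*(1/157) = 221/19 + 248/157 = 39409/2983 ≈ 13.211)
T = -81 (T = -81 + (4 - 4) = -81 + 0 = -81)
f + T = 39409/2983 - 81 = -202214/2983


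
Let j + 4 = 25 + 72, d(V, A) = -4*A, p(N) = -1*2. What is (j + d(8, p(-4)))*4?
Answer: 404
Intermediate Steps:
p(N) = -2
j = 93 (j = -4 + (25 + 72) = -4 + 97 = 93)
(j + d(8, p(-4)))*4 = (93 - 4*(-2))*4 = (93 + 8)*4 = 101*4 = 404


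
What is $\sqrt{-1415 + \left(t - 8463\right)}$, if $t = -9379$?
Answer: $7 i \sqrt{393} \approx 138.77 i$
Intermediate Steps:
$\sqrt{-1415 + \left(t - 8463\right)} = \sqrt{-1415 - 17842} = \sqrt{-19257} = 7 i \sqrt{393}$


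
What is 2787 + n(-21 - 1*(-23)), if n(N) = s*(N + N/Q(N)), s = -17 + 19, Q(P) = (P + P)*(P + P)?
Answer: 11165/4 ≈ 2791.3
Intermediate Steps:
Q(P) = 4*P² (Q(P) = (2*P)*(2*P) = 4*P²)
s = 2
n(N) = 1/(2*N) + 2*N (n(N) = 2*(N + N/((4*N²))) = 2*(N + N*(1/(4*N²))) = 2*(N + 1/(4*N)) = 1/(2*N) + 2*N)
2787 + n(-21 - 1*(-23)) = 2787 + (1/(2*(-21 - 1*(-23))) + 2*(-21 - 1*(-23))) = 2787 + (1/(2*(-21 + 23)) + 2*(-21 + 23)) = 2787 + ((½)/2 + 2*2) = 2787 + ((½)*(½) + 4) = 2787 + (¼ + 4) = 2787 + 17/4 = 11165/4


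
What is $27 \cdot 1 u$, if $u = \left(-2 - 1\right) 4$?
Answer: $-324$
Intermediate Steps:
$u = -12$ ($u = \left(-3\right) 4 = -12$)
$27 \cdot 1 u = 27 \cdot 1 \left(-12\right) = 27 \left(-12\right) = -324$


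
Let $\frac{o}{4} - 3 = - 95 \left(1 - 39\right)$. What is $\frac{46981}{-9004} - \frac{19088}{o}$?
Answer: $- \frac{212709441}{32531452} \approx -6.5386$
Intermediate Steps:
$o = 14452$ ($o = 12 + 4 \left(- 95 \left(1 - 39\right)\right) = 12 + 4 \left(\left(-95\right) \left(-38\right)\right) = 12 + 4 \cdot 3610 = 12 + 14440 = 14452$)
$\frac{46981}{-9004} - \frac{19088}{o} = \frac{46981}{-9004} - \frac{19088}{14452} = 46981 \left(- \frac{1}{9004}\right) - \frac{4772}{3613} = - \frac{46981}{9004} - \frac{4772}{3613} = - \frac{212709441}{32531452}$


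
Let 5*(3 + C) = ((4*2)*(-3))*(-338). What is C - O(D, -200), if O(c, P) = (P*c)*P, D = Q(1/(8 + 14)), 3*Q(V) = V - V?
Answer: 8097/5 ≈ 1619.4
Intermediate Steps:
Q(V) = 0 (Q(V) = (V - V)/3 = (⅓)*0 = 0)
C = 8097/5 (C = -3 + (((4*2)*(-3))*(-338))/5 = -3 + ((8*(-3))*(-338))/5 = -3 + (-24*(-338))/5 = -3 + (⅕)*8112 = -3 + 8112/5 = 8097/5 ≈ 1619.4)
D = 0
O(c, P) = c*P²
C - O(D, -200) = 8097/5 - 0*(-200)² = 8097/5 - 0*40000 = 8097/5 - 1*0 = 8097/5 + 0 = 8097/5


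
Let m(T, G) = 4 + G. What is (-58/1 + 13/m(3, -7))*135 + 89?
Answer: -8326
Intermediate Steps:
(-58/1 + 13/m(3, -7))*135 + 89 = (-58/1 + 13/(4 - 7))*135 + 89 = (-58*1 + 13/(-3))*135 + 89 = (-58 + 13*(-⅓))*135 + 89 = (-58 - 13/3)*135 + 89 = -187/3*135 + 89 = -8415 + 89 = -8326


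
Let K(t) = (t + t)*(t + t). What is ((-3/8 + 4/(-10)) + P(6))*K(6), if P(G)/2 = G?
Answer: 8082/5 ≈ 1616.4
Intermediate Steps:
K(t) = 4*t**2 (K(t) = (2*t)*(2*t) = 4*t**2)
P(G) = 2*G
((-3/8 + 4/(-10)) + P(6))*K(6) = ((-3/8 + 4/(-10)) + 2*6)*(4*6**2) = ((-3*1/8 + 4*(-1/10)) + 12)*(4*36) = ((-3/8 - 2/5) + 12)*144 = (-31/40 + 12)*144 = (449/40)*144 = 8082/5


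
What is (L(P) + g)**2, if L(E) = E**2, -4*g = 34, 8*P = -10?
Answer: 12321/256 ≈ 48.129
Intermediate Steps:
P = -5/4 (P = (1/8)*(-10) = -5/4 ≈ -1.2500)
g = -17/2 (g = -1/4*34 = -17/2 ≈ -8.5000)
(L(P) + g)**2 = ((-5/4)**2 - 17/2)**2 = (25/16 - 17/2)**2 = (-111/16)**2 = 12321/256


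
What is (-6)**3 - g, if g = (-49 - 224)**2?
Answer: -74745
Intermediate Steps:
g = 74529 (g = (-273)**2 = 74529)
(-6)**3 - g = (-6)**3 - 1*74529 = -216 - 74529 = -74745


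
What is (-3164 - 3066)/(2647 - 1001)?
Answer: -3115/823 ≈ -3.7849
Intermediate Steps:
(-3164 - 3066)/(2647 - 1001) = -6230/1646 = -6230*1/1646 = -3115/823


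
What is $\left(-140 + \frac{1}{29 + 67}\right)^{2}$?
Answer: $\frac{180606721}{9216} \approx 19597.0$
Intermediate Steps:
$\left(-140 + \frac{1}{29 + 67}\right)^{2} = \left(-140 + \frac{1}{96}\right)^{2} = \left(- \frac{13439}{96}\right)^{2} = \frac{180606721}{9216}$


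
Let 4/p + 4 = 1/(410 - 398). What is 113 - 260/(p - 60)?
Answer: 84076/717 ≈ 117.26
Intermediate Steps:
p = -48/47 (p = 4/(-4 + 1/(410 - 398)) = 4/(-4 + 1/12) = 4/(-47/12) = 4*(-12/47) = -48/47 ≈ -1.0213)
113 - 260/(p - 60) = 113 - 260/(-48/47 - 60) = 113 - 260/(-2868/47) = 113 - 47/2868*(-260) = 113 + 3055/717 = 84076/717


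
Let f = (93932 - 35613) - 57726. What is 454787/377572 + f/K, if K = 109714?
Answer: 25060200557/20712467204 ≈ 1.2099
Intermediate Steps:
f = 593 (f = 58319 - 57726 = 593)
454787/377572 + f/K = 454787/377572 + 593/109714 = 25060200557/20712467204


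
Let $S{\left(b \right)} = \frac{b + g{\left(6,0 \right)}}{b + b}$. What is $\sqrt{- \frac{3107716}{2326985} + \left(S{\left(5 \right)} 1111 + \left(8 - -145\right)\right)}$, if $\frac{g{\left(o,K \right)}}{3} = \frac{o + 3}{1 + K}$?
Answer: $\frac{9 \sqrt{247804311613285}}{2326985} \approx 60.884$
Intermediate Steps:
$g{\left(o,K \right)} = \frac{3 \left(3 + o\right)}{1 + K}$ ($g{\left(o,K \right)} = 3 \frac{o + 3}{1 + K} = 3 \frac{3 + o}{1 + K} = \frac{3 \left(3 + o\right)}{1 + K}$)
$S{\left(b \right)} = \frac{27 + b}{2 b}$ ($S{\left(b \right)} = \frac{b + \frac{3 \left(3 + 6\right)}{1 + 0}}{b + b} = \frac{b + 3 \cdot 1^{-1} \cdot 9}{2 b} = \left(b + 3 \cdot 1 \cdot 9\right) \frac{1}{2 b} = \left(b + 27\right) \frac{1}{2 b} = \left(27 + b\right) \frac{1}{2 b} = \frac{27 + b}{2 b}$)
$\sqrt{- \frac{3107716}{2326985} + \left(S{\left(5 \right)} 1111 + \left(8 - -145\right)\right)} = \sqrt{- \frac{3107716}{2326985} + \left(\frac{27 + 5}{2 \cdot 5} \cdot 1111 + \left(8 - -145\right)\right)} = \sqrt{\left(-3107716\right) \frac{1}{2326985} + \left(\frac{1}{2} \cdot \frac{1}{5} \cdot 32 \cdot 1111 + \left(8 + 145\right)\right)} = \sqrt{- \frac{3107716}{2326985} + \left(\frac{16}{5} \cdot 1111 + 153\right)} = \sqrt{- \frac{3107716}{2326985} + \left(\frac{17776}{5} + 153\right)} = \sqrt{- \frac{3107716}{2326985} + \frac{18541}{5}} = \sqrt{\frac{8625818061}{2326985}} = \frac{9 \sqrt{247804311613285}}{2326985}$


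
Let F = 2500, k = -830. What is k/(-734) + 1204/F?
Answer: 369842/229375 ≈ 1.6124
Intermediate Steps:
k/(-734) + 1204/F = -830/(-734) + 1204/2500 = -830*(-1/734) + 1204*(1/2500) = 415/367 + 301/625 = 369842/229375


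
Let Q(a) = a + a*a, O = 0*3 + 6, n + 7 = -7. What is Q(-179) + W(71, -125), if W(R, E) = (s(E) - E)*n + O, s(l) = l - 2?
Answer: 31896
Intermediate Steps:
n = -14 (n = -7 - 7 = -14)
s(l) = -2 + l
O = 6 (O = 0 + 6 = 6)
W(R, E) = 34 (W(R, E) = ((-2 + E) - E)*(-14) + 6 = -2*(-14) + 6 = 28 + 6 = 34)
Q(a) = a + a**2
Q(-179) + W(71, -125) = -179*(1 - 179) + 34 = -179*(-178) + 34 = 31862 + 34 = 31896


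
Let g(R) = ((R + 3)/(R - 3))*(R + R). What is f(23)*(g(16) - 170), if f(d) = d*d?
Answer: -847458/13 ≈ -65189.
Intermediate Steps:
f(d) = d**2
g(R) = 2*R*(3 + R)/(-3 + R) (g(R) = ((3 + R)/(-3 + R))*(2*R) = 2*R*(3 + R)/(-3 + R))
f(23)*(g(16) - 170) = 23**2*(2*16*(3 + 16)/(-3 + 16) - 170) = 529*(2*16*19/13 - 170) = 529*(2*16*(1/13)*19 - 170) = 529*(608/13 - 170) = 529*(-1602/13) = -847458/13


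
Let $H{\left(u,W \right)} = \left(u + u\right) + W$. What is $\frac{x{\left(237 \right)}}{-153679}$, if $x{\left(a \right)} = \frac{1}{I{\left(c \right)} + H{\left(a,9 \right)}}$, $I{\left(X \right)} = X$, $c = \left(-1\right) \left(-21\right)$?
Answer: $- \frac{1}{77454216} \approx -1.2911 \cdot 10^{-8}$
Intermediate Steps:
$H{\left(u,W \right)} = W + 2 u$ ($H{\left(u,W \right)} = 2 u + W = W + 2 u$)
$c = 21$
$x{\left(a \right)} = \frac{1}{30 + 2 a}$ ($x{\left(a \right)} = \frac{1}{21 + \left(9 + 2 a\right)} = \frac{1}{30 + 2 a}$)
$\frac{x{\left(237 \right)}}{-153679} = \frac{\frac{1}{2} \frac{1}{15 + 237}}{-153679} = \frac{1}{2 \cdot 252} \left(- \frac{1}{153679}\right) = \frac{1}{2} \cdot \frac{1}{252} \left(- \frac{1}{153679}\right) = \frac{1}{504} \left(- \frac{1}{153679}\right) = - \frac{1}{77454216}$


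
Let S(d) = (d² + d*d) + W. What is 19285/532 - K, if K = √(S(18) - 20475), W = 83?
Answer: 145/4 - 4*I*√1234 ≈ 36.25 - 140.51*I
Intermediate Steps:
S(d) = 83 + 2*d² (S(d) = (d² + d*d) + 83 = (d² + d²) + 83 = 2*d² + 83 = 83 + 2*d²)
K = 4*I*√1234 (K = √((83 + 2*18²) - 20475) = √((83 + 2*324) - 20475) = √((83 + 648) - 20475) = √(731 - 20475) = √(-19744) = 4*I*√1234 ≈ 140.51*I)
19285/532 - K = 19285/532 - 4*I*√1234 = 19285*(1/532) - 4*I*√1234 = 145/4 - 4*I*√1234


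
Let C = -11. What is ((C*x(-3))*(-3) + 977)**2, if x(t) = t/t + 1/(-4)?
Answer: 16056049/16 ≈ 1.0035e+6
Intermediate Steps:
x(t) = 3/4 (x(t) = 1 + 1*(-1/4) = 1 - 1/4 = 3/4)
((C*x(-3))*(-3) + 977)**2 = (-11*3/4*(-3) + 977)**2 = (-33/4*(-3) + 977)**2 = (99/4 + 977)**2 = (4007/4)**2 = 16056049/16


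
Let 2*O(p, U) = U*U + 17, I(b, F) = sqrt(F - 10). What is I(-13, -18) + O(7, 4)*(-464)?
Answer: -7656 + 2*I*sqrt(7) ≈ -7656.0 + 5.2915*I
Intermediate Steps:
I(b, F) = sqrt(-10 + F)
O(p, U) = 17/2 + U**2/2 (O(p, U) = (U*U + 17)/2 = (U**2 + 17)/2 = (17 + U**2)/2 = 17/2 + U**2/2)
I(-13, -18) + O(7, 4)*(-464) = sqrt(-10 - 18) + (17/2 + (1/2)*4**2)*(-464) = sqrt(-28) + (17/2 + (1/2)*16)*(-464) = 2*I*sqrt(7) + (17/2 + 8)*(-464) = 2*I*sqrt(7) + (33/2)*(-464) = 2*I*sqrt(7) - 7656 = -7656 + 2*I*sqrt(7)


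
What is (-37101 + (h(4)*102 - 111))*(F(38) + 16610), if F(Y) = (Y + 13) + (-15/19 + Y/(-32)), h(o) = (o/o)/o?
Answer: -376650381939/608 ≈ -6.1949e+8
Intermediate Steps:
h(o) = 1/o
F(Y) = 232/19 + 31*Y/32 (F(Y) = (13 + Y) + (-15*1/19 + Y*(-1/32)) = (13 + Y) + (-15/19 - Y/32) = 232/19 + 31*Y/32)
(-37101 + (h(4)*102 - 111))*(F(38) + 16610) = (-37101 + (102/4 - 111))*((232/19 + (31/32)*38) + 16610) = (-37101 + ((¼)*102 - 111))*((232/19 + 589/16) + 16610) = (-37101 + (51/2 - 111))*(14903/304 + 16610) = (-37101 - 171/2)*(5064343/304) = -74373/2*5064343/304 = -376650381939/608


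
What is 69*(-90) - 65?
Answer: -6275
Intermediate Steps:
69*(-90) - 65 = -6210 - 65 = -6275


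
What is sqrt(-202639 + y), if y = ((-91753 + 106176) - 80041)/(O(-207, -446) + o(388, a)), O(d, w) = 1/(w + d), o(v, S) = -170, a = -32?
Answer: 5*I*sqrt(99698133085169)/111011 ≈ 449.73*I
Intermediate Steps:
O(d, w) = 1/(d + w)
y = 42848554/111011 (y = ((-91753 + 106176) - 80041)/(1/(-207 - 446) - 170) = (14423 - 80041)/(1/(-653) - 170) = -65618/(-1/653 - 170) = -65618/(-111011/653) = -65618*(-653/111011) = 42848554/111011 ≈ 385.98)
sqrt(-202639 + y) = sqrt(-202639 + 42848554/111011) = sqrt(-22452309475/111011) = 5*I*sqrt(99698133085169)/111011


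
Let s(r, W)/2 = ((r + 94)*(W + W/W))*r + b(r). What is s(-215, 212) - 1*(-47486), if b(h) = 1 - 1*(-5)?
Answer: 11129888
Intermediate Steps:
b(h) = 6 (b(h) = 1 + 5 = 6)
s(r, W) = 12 + 2*r*(1 + W)*(94 + r) (s(r, W) = 2*(((r + 94)*(W + W/W))*r + 6) = 2*(((94 + r)*(W + 1))*r + 6) = 2*(((94 + r)*(1 + W))*r + 6) = 2*(((1 + W)*(94 + r))*r + 6) = 2*(r*(1 + W)*(94 + r) + 6) = 2*(6 + r*(1 + W)*(94 + r)) = 12 + 2*r*(1 + W)*(94 + r))
s(-215, 212) - 1*(-47486) = (12 + 2*(-215)**2 + 188*(-215) + 2*212*(-215)**2 + 188*212*(-215)) - 1*(-47486) = (12 + 2*46225 - 40420 + 2*212*46225 - 8569040) + 47486 = (12 + 92450 - 40420 + 19599400 - 8569040) + 47486 = 11082402 + 47486 = 11129888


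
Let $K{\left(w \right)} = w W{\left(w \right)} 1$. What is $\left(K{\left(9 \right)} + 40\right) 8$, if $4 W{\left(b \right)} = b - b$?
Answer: $320$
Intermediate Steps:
$W{\left(b \right)} = 0$ ($W{\left(b \right)} = \frac{b - b}{4} = \frac{1}{4} \cdot 0 = 0$)
$K{\left(w \right)} = 0$ ($K{\left(w \right)} = w 0 \cdot 1 = 0 \cdot 1 = 0$)
$\left(K{\left(9 \right)} + 40\right) 8 = \left(0 + 40\right) 8 = 40 \cdot 8 = 320$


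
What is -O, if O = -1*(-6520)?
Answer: -6520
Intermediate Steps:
O = 6520
-O = -1*6520 = -6520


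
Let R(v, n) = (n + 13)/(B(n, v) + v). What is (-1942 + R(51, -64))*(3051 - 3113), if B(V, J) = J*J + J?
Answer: 6381474/53 ≈ 1.2041e+5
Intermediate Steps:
B(V, J) = J + J**2 (B(V, J) = J**2 + J = J + J**2)
R(v, n) = (13 + n)/(v + v*(1 + v)) (R(v, n) = (n + 13)/(v*(1 + v) + v) = (13 + n)/(v + v*(1 + v)))
(-1942 + R(51, -64))*(3051 - 3113) = (-1942 + (13 - 64)/(51*(2 + 51)))*(3051 - 3113) = (-1942 + (1/51)*(-51)/53)*(-62) = (-1942 + (1/51)*(1/53)*(-51))*(-62) = (-1942 - 1/53)*(-62) = -102927/53*(-62) = 6381474/53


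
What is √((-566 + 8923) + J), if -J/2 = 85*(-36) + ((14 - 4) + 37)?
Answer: √14383 ≈ 119.93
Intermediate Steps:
J = 6026 (J = -2*(85*(-36) + ((14 - 4) + 37)) = -2*(-3060 + (10 + 37)) = -2*(-3060 + 47) = -2*(-3013) = 6026)
√((-566 + 8923) + J) = √((-566 + 8923) + 6026) = √(8357 + 6026) = √14383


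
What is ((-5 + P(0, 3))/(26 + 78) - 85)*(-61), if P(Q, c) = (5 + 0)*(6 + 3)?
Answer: 67100/13 ≈ 5161.5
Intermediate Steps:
P(Q, c) = 45 (P(Q, c) = 5*9 = 45)
((-5 + P(0, 3))/(26 + 78) - 85)*(-61) = ((-5 + 45)/(26 + 78) - 85)*(-61) = (40/104 - 85)*(-61) = (40*(1/104) - 85)*(-61) = (5/13 - 85)*(-61) = -1100/13*(-61) = 67100/13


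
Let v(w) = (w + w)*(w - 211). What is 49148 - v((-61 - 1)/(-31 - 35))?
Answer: 53951956/1089 ≈ 49543.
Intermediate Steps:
v(w) = 2*w*(-211 + w) (v(w) = (2*w)*(-211 + w) = 2*w*(-211 + w))
49148 - v((-61 - 1)/(-31 - 35)) = 49148 - 2*(-61 - 1)/(-31 - 35)*(-211 + (-61 - 1)/(-31 - 35)) = 49148 - 2*(-62/(-66))*(-211 - 62/(-66)) = 49148 - 2*(-62*(-1/66))*(-211 - 62*(-1/66)) = 49148 - 2*31*(-211 + 31/33)/33 = 49148 - 2*31*(-6932)/(33*33) = 49148 - 1*(-429784/1089) = 49148 + 429784/1089 = 53951956/1089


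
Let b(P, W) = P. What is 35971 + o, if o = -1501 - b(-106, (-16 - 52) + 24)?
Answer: 34576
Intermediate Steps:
o = -1395 (o = -1501 - 1*(-106) = -1501 + 106 = -1395)
35971 + o = 35971 - 1395 = 34576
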